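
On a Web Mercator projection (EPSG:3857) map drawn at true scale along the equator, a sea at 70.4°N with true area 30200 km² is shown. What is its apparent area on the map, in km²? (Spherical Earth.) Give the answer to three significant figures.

268000 km²

The Mercator projection is conformal; its linear scale factor is the same in every direction and equals sec φ = 1/cos φ.
Areal scale = k² = sec²φ = 1/cos²(70.4°) = 1/0.3355² = 8.887.
Apparent area = 30200 × 8.887 ≈ 268000 km².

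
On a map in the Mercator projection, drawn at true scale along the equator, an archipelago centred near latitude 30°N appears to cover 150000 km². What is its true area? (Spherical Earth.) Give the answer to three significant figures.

112000 km²

For Mercator, h = k = sec φ (a conformal cylindrical projection has a single point scale, 1/cos φ).
Areal scale = k² = sec²φ = 1/cos²(30°) = 1/0.8660² = 1.333.
True area = apparent / (areal scale) = 150000 / 1.333 ≈ 112000 km².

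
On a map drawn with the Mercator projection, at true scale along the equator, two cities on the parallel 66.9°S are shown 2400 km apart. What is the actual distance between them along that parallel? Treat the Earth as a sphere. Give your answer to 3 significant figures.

For Mercator, h = k = sec φ (a conformal cylindrical projection has a single point scale, 1/cos φ).
Along the parallel at 66.9°, map distances are exaggerated by k = sec 66.9° = 2.549.
True distance = 2400 / 2.549 = 2400 × cos 66.9° ≈ 942 km.

942 km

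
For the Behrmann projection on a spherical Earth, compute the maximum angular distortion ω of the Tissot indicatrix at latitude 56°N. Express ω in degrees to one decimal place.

The Behrmann projection is cylindrical equal-area with φ₀ = 30°. A cylindrical equal-area projection with standard parallel φ₀ has meridian scale h = cos φ / cos φ₀ and parallel scale k = cos φ₀ / cos φ (so areas are preserved, h·k = 1).
At 56°: h = 0.6457, k = 1.549; principal scales a = 1.549, b = 0.6457.
sin(ω/2) = (a − b)/(a + b) = 0.9030/2.194 = 0.4115, so ω = 2 arcsin(0.4115) ≈ 48.6°.

48.6°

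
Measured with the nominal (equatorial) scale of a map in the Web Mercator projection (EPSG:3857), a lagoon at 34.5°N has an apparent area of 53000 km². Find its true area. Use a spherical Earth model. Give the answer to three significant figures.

The Mercator projection is conformal; its linear scale factor is the same in every direction and equals sec φ = 1/cos φ.
Areal scale = k² = sec²φ = 1/cos²(34.5°) = 1/0.8241² = 1.472.
True area = apparent / (areal scale) = 53000 / 1.472 ≈ 36000 km².

36000 km²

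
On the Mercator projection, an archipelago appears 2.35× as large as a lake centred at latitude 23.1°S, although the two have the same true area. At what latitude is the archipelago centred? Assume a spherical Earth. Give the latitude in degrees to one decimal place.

On Mercator, (apparent₁)/(apparent₂) = sec²φ₁ / sec²φ₂ when true areas are equal.
cos²φ₂ / cos²φ₁ = 2.35  ⇒  cos φ₁ = cos 23.1° / √2.35 = 0.9198/1.533 = 0.6000.
φ₁ = arccos(0.6000) ≈ 53.1°.

53.1°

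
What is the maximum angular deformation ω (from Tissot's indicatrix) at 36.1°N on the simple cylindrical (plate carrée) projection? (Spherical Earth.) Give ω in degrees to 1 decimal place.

12.2°

In the plate carrée (x = Rλ, y = Rφ), meridians are true-scale (h = 1) and parallels are stretched by k = sec φ.
At 36.1°: h = 1.000, k = 1.238; principal scales a = 1.238, b = 1.000.
sin(ω/2) = (a − b)/(a + b) = 0.2376/2.238 = 0.1062, so ω = 2 arcsin(0.1062) ≈ 12.2°.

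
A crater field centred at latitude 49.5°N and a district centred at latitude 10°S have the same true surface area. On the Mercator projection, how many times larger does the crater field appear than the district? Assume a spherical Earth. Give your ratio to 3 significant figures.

On Mercator, area is exaggerated by sec²φ = 1/cos²φ.
At 49.5°: sec²(49.5°) = 1/0.6494² = 2.371.
At 10°: sec²(10°) = 1/0.9848² = 1.031.
Ratio = 2.371/1.031 = cos²(10°)/cos²(49.5°) ≈ 2.30.

2.30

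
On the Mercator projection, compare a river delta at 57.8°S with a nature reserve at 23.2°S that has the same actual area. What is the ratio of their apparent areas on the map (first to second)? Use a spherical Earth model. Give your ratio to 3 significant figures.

Mercator is conformal with k = sec φ, so areal scale = k² = sec²φ.
At 57.8°: sec²(57.8°) = 1/0.5329² = 3.522.
At 23.2°: sec²(23.2°) = 1/0.9191² = 1.184.
Ratio = 3.522/1.184 = cos²(23.2°)/cos²(57.8°) ≈ 2.98.

2.98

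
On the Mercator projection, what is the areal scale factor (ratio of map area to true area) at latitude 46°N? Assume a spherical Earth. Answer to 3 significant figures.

For Mercator, h = k = sec φ (a conformal cylindrical projection has a single point scale, 1/cos φ).
Areal scale = k² = sec²φ = 1/cos²(46°) = 1/0.6947² = 2.072.

2.07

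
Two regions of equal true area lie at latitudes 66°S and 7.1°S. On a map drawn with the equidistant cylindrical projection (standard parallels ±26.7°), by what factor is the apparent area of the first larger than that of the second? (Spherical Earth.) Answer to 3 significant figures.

2.44

In the equirectangular projection with standard parallel φ₀ = 26.7° (x = Rλ cos φ₀, y = Rφ), meridians are true-scale (h = 1) and the parallel scale is k = cos φ₀ / cos φ.
Areal scale at 66°: h·k = 1.000 × 2.196 = 2.196.
Areal scale at 7.1°: h·k = 1.000 × 0.9003 = 0.9003.
Ratio = 2.196/0.9003 ≈ 2.44.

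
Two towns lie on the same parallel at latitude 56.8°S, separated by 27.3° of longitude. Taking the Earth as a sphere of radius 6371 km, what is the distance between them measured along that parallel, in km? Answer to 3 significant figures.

1660 km

Arc length along a parallel = R cos φ · Δλ (with Δλ in radians).
= 6371 × cos 56.8° × (27.3° × π/180) = 6371 × 0.5476 × 0.4765 ≈ 1660 km.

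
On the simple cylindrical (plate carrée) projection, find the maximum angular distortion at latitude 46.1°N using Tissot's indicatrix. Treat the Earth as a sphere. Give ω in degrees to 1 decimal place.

20.9°

Plate carrée maps x = Rλ, y = Rφ. The meridian scale is h = 1 and the parallel scale is k = 1/cos φ = sec φ.
At 46.1°: h = 1.000, k = 1.442; principal scales a = 1.442, b = 1.000.
sin(ω/2) = (a − b)/(a + b) = 0.4422/2.442 = 0.1811, so ω = 2 arcsin(0.1811) ≈ 20.9°.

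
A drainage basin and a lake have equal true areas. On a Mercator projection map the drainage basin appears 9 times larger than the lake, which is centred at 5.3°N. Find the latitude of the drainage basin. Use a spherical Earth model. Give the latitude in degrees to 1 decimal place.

Mercator areal scale is sec²φ, so apparent-area ratio = sec²φ₁ / sec²φ₂ = cos²φ₂ / cos²φ₁.
cos²φ₂ / cos²φ₁ = 9  ⇒  cos φ₁ = cos 5.3° / √9 = 0.9957/3.000 = 0.3319.
φ₁ = arccos(0.3319) ≈ 70.6°.

70.6°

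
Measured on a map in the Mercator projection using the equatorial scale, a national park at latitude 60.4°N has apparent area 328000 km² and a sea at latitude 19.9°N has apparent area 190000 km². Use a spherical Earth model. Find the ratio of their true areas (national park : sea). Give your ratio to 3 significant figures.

0.476

Mercator's areal exaggeration is sec²φ; hence true area = (apparent area) · cos²φ.
True area of national park: 328000 × cos²(60.4°) = 328000 × 0.2440 = 80020 km².
True area of sea: 190000 × cos²(19.9°) = 190000 × 0.8841 = 168000 km².
Ratio = 80020 / 168000 ≈ 0.476.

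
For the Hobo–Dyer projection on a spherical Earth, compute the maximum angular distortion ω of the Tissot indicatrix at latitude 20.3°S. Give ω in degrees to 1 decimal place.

19.1°

The Hobo–Dyer projection is cylindrical equal-area with φ₀ = 37.5°. A cylindrical equal-area projection with standard parallel φ₀ has meridian scale h = cos φ / cos φ₀ and parallel scale k = cos φ₀ / cos φ (so areas are preserved, h·k = 1).
At 20.3°: h = 1.182, k = 0.8459; principal scales a = 1.182, b = 0.8459.
sin(ω/2) = (a − b)/(a + b) = 0.3363/2.028 = 0.1658, so ω = 2 arcsin(0.1658) ≈ 19.1°.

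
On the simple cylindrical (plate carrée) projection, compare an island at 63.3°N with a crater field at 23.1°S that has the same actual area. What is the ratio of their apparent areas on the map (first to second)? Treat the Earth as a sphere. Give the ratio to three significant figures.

2.05

Plate carrée maps x = Rλ, y = Rφ. The meridian scale is h = 1 and the parallel scale is k = 1/cos φ = sec φ.
Areal scale at 63.3°: h·k = 1.000 × 2.226 = 2.226.
Areal scale at 23.1°: h·k = 1.000 × 1.087 = 1.087.
Ratio = 2.226/1.087 ≈ 2.05.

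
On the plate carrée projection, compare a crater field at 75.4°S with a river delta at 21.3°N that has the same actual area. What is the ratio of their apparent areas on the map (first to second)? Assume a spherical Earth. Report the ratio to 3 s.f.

3.70

Plate carrée maps x = Rλ, y = Rφ. The meridian scale is h = 1 and the parallel scale is k = 1/cos φ = sec φ.
Areal scale at 75.4°: h·k = 1.000 × 3.967 = 3.967.
Areal scale at 21.3°: h·k = 1.000 × 1.073 = 1.073.
Ratio = 3.967/1.073 ≈ 3.70.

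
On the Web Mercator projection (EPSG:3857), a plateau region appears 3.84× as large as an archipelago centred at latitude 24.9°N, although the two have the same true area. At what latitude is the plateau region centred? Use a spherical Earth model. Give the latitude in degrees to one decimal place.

For equal true areas on Mercator, apparent areas scale as sec²φ, so the ratio is cos²φ₂ / cos²φ₁.
cos²φ₂ / cos²φ₁ = 3.84  ⇒  cos φ₁ = cos 24.9° / √3.84 = 0.9070/1.960 = 0.4629.
φ₁ = arccos(0.4629) ≈ 62.4°.

62.4°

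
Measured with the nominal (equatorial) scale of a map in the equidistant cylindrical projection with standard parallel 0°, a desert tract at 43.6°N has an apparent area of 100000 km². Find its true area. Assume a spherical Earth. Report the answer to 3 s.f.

72400 km²

In the plate carrée (x = Rλ, y = Rφ), meridians are true-scale (h = 1) and parallels are stretched by k = sec φ.
Areal scale = h·k = 1 × sec φ; at 43.6°, h = 1.000, k = 1.381, so h·k = 1.381.
True area = apparent / (areal scale) = 100000 / 1.381 ≈ 72400 km².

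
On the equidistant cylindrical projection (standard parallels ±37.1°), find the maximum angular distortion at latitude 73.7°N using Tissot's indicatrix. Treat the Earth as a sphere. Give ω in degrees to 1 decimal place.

57.3°

With standard parallel φ₀ = 37.1°, the equirectangular projection gives x = Rλ cos φ₀, y = Rφ, so h = 1 and k = cos 37.1° / cos φ.
At 73.7°: h = 1.000, k = 2.842; principal scales a = 2.842, b = 1.000.
sin(ω/2) = (a − b)/(a + b) = 1.842/3.842 = 0.4794, so ω = 2 arcsin(0.4794) ≈ 57.3°.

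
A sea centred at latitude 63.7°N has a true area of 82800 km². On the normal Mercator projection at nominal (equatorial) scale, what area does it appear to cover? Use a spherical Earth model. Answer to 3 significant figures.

422000 km²

For Mercator, h = k = sec φ (a conformal cylindrical projection has a single point scale, 1/cos φ).
Areal scale = k² = sec²φ = 1/cos²(63.7°) = 1/0.4431² = 5.094.
Apparent area = 82800 × 5.094 ≈ 422000 km².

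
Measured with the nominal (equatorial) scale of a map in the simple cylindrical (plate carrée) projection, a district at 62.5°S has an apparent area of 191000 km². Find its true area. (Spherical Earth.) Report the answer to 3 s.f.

88200 km²

Plate carrée maps x = Rλ, y = Rφ. The meridian scale is h = 1 and the parallel scale is k = 1/cos φ = sec φ.
Areal scale = h·k = 1 × sec φ; at 62.5°, h = 1.000, k = 2.166, so h·k = 2.166.
True area = apparent / (areal scale) = 191000 / 2.166 ≈ 88200 km².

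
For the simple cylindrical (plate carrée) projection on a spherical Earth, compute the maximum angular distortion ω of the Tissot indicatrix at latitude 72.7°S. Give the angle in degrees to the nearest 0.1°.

Plate carrée maps x = Rλ, y = Rφ. The meridian scale is h = 1 and the parallel scale is k = 1/cos φ = sec φ.
At 72.7°: h = 1.000, k = 3.363; principal scales a = 3.363, b = 1.000.
sin(ω/2) = (a − b)/(a + b) = 2.363/4.363 = 0.5416, so ω = 2 arcsin(0.5416) ≈ 65.6°.

65.6°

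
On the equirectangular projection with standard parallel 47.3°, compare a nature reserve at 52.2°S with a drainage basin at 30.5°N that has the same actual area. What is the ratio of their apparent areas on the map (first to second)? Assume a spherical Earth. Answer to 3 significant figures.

1.41

With standard parallel φ₀ = 47.3°, the equirectangular projection gives x = Rλ cos φ₀, y = Rφ, so h = 1 and k = cos 47.3° / cos φ.
Areal scale at 52.2°: h·k = 1.000 × 1.106 = 1.106.
Areal scale at 30.5°: h·k = 1.000 × 0.7871 = 0.7871.
Ratio = 1.106/0.7871 ≈ 1.41.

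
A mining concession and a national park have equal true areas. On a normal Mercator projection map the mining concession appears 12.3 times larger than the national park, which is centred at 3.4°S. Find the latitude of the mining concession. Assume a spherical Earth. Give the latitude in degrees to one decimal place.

On Mercator, (apparent₁)/(apparent₂) = sec²φ₁ / sec²φ₂ when true areas are equal.
cos²φ₂ / cos²φ₁ = 12.3  ⇒  cos φ₁ = cos 3.4° / √12.3 = 0.9982/3.507 = 0.2846.
φ₁ = arccos(0.2846) ≈ 73.5°.

73.5°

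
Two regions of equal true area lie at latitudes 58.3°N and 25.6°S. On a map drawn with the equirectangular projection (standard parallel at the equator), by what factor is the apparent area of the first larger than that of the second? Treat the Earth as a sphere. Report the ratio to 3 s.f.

For the equirectangular projection with φ₀ = 0 (plate carrée), h = 1 along meridians and k = sec φ along parallels.
Areal scale at 58.3°: h·k = 1.000 × 1.903 = 1.903.
Areal scale at 25.6°: h·k = 1.000 × 1.109 = 1.109.
Ratio = 1.903/1.109 ≈ 1.72.

1.72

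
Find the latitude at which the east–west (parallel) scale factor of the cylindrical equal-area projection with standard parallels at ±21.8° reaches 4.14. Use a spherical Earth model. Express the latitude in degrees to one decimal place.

77.0°

Cylindrical equal-area (φ₀ = 21.8°): h = cos φ / cos 21.8° along meridians, k = cos 21.8° / cos φ along parallels; h·k = 1.
k = cos φ₀ / cos φ = 4.14  ⇒  cos φ = cos 21.8° / 4.14 = 0.2243.
φ = arccos(0.2243) ≈ 77.0°.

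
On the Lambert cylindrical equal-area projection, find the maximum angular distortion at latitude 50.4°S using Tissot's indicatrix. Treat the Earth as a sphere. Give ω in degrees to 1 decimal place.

49.9°

The Lambert cylindrical equal-area projection is the cylindrical equal-area projection with its standard parallel at the equator (φ₀ = 0). For cylindrical equal-area with standard parallel φ₀, h = cos φ / cos φ₀ and k = cos φ₀ / cos φ, so h·k = 1.
At 50.4°: h = 0.6374, k = 1.569; principal scales a = 1.569, b = 0.6374.
sin(ω/2) = (a − b)/(a + b) = 0.9314/2.206 = 0.4222, so ω = 2 arcsin(0.4222) ≈ 49.9°.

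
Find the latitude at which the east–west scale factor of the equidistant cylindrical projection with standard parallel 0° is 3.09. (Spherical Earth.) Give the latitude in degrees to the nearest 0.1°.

71.1°

Plate carrée: h = 1, k = sec φ along parallels.
sec φ = 3.09  ⇒  cos φ = 0.3236  ⇒  φ ≈ 71.1°.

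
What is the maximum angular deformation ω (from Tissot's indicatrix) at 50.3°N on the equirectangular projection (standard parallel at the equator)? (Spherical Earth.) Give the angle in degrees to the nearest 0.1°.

Plate carrée maps x = Rλ, y = Rφ. The meridian scale is h = 1 and the parallel scale is k = 1/cos φ = sec φ.
At 50.3°: h = 1.000, k = 1.566; principal scales a = 1.566, b = 1.000.
sin(ω/2) = (a − b)/(a + b) = 0.5655/2.566 = 0.2204, so ω = 2 arcsin(0.2204) ≈ 25.5°.

25.5°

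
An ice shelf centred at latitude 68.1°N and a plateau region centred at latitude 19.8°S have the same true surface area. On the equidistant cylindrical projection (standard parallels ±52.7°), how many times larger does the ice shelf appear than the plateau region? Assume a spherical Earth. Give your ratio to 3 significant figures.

2.52

In the equirectangular projection with standard parallel φ₀ = 52.7° (x = Rλ cos φ₀, y = Rφ), meridians are true-scale (h = 1) and the parallel scale is k = cos φ₀ / cos φ.
Areal scale at 68.1°: h·k = 1.000 × 1.625 = 1.625.
Areal scale at 19.8°: h·k = 1.000 × 0.6441 = 0.6441.
Ratio = 1.625/0.6441 ≈ 2.52.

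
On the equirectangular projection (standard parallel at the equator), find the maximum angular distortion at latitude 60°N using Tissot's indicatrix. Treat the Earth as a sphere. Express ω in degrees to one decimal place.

38.9°

For the equirectangular projection with φ₀ = 0 (plate carrée), h = 1 along meridians and k = sec φ along parallels.
At 60°: h = 1.000, k = 2.000; principal scales a = 2.000, b = 1.000.
sin(ω/2) = (a − b)/(a + b) = 1.0000/3.000 = 0.3333, so ω = 2 arcsin(0.3333) ≈ 38.9°.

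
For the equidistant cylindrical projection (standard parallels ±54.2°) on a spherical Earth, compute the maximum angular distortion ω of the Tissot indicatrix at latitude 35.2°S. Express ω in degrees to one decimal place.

The equidistant cylindrical projection with φ₀ = 54.2° has h = 1 (meridians true) and k = cos φ₀ / cos φ along parallels.
At 35.2°: h = 1.000, k = 0.7159; principal scales a = 1.000, b = 0.7159.
sin(ω/2) = (a − b)/(a + b) = 0.2841/1.716 = 0.1656, so ω = 2 arcsin(0.1656) ≈ 19.1°.

19.1°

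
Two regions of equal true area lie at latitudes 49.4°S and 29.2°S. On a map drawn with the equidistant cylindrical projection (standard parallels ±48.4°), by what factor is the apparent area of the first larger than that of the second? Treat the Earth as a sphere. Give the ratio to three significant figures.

1.34

In the equirectangular projection with standard parallel φ₀ = 48.4° (x = Rλ cos φ₀, y = Rφ), meridians are true-scale (h = 1) and the parallel scale is k = cos φ₀ / cos φ.
Areal scale at 49.4°: h·k = 1.000 × 1.020 = 1.020.
Areal scale at 29.2°: h·k = 1.000 × 0.7606 = 0.7606.
Ratio = 1.020/0.7606 ≈ 1.34.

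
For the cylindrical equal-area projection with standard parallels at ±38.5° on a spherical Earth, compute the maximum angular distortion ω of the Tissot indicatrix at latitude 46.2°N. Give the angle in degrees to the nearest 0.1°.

14.0°

Cylindrical equal-area (φ₀ = 38.5°): h = cos φ / cos 38.5° along meridians, k = cos 38.5° / cos φ along parallels; h·k = 1.
At 46.2°: h = 0.8844, k = 1.131; principal scales a = 1.131, b = 0.8844.
sin(ω/2) = (a − b)/(a + b) = 0.2463/2.015 = 0.1222, so ω = 2 arcsin(0.1222) ≈ 14.0°.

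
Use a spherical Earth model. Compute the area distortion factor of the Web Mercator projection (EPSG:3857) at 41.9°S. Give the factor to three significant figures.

Mercator is conformal, so the point scale is isotropic: h = k = sec φ = 1/cos φ.
Areal scale = k² = sec²φ = 1/cos²(41.9°) = 1/0.7443² = 1.805.

1.81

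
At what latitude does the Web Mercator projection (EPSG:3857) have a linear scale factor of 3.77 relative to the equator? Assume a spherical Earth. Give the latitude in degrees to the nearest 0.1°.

74.6°

Mercator scale is k = sec φ = 1/cos φ.
1/cos φ = 3.77  ⇒  cos φ = 0.2653  ⇒  φ = arccos(0.2653) ≈ 74.6°.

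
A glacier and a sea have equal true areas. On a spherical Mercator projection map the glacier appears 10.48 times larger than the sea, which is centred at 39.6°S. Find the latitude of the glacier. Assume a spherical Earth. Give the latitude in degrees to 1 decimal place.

76.2°

For equal true areas on Mercator, apparent areas scale as sec²φ, so the ratio is cos²φ₂ / cos²φ₁.
cos²φ₂ / cos²φ₁ = 10.48  ⇒  cos φ₁ = cos 39.6° / √10.48 = 0.7705/3.237 = 0.2380.
φ₁ = arccos(0.2380) ≈ 76.2°.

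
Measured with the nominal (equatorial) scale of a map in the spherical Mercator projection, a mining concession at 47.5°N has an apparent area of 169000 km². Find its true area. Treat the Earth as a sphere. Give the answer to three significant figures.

Mercator is conformal, so the point scale is isotropic: h = k = sec φ = 1/cos φ.
Areal scale = k² = sec²φ = 1/cos²(47.5°) = 1/0.6756² = 2.191.
True area = apparent / (areal scale) = 169000 / 2.191 ≈ 77100 km².

77100 km²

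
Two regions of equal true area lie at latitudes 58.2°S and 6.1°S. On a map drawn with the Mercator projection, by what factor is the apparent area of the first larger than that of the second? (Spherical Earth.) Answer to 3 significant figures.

Mercator areal scale is sec²φ.
At 58.2°: sec²(58.2°) = 1/0.5270² = 3.601.
At 6.1°: sec²(6.1°) = 1/0.9943² = 1.011.
Ratio = 3.601/1.011 = cos²(6.1°)/cos²(58.2°) ≈ 3.56.

3.56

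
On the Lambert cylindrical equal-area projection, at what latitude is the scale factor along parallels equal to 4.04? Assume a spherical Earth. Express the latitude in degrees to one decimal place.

75.7°

The Lambert cylindrical equal-area projection is the cylindrical equal-area projection with its standard parallel at the equator (φ₀ = 0). Cylindrical equal-area (φ₀ = 0°): h = cos φ / cos 0° along meridians, k = cos 0° / cos φ along parallels; h·k = 1.
k = cos φ₀ / cos φ = 4.04  ⇒  cos φ = cos 0° / 4.04 = 0.2475.
φ = arccos(0.2475) ≈ 75.7°.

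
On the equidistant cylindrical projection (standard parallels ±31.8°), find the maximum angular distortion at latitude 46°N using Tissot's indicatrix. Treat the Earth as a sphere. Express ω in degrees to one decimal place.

11.5°

With standard parallel φ₀ = 31.8°, the equirectangular projection gives x = Rλ cos φ₀, y = Rφ, so h = 1 and k = cos 31.8° / cos φ.
At 46°: h = 1.000, k = 1.223; principal scales a = 1.223, b = 1.000.
sin(ω/2) = (a − b)/(a + b) = 0.2235/2.223 = 0.1005, so ω = 2 arcsin(0.1005) ≈ 11.5°.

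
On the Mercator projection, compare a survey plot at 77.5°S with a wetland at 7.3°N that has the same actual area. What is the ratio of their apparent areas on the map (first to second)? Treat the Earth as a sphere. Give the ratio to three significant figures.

Mercator areal scale is sec²φ.
At 77.5°: sec²(77.5°) = 1/0.2164² = 21.35.
At 7.3°: sec²(7.3°) = 1/0.9919² = 1.016.
Ratio = 21.35/1.016 = cos²(7.3°)/cos²(77.5°) ≈ 21.0.

21.0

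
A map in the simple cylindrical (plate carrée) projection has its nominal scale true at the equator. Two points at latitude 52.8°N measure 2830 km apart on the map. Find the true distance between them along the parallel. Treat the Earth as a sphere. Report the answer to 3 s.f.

1710 km

For the equirectangular projection with φ₀ = 0 (plate carrée), h = 1 along meridians and k = sec φ along parallels.
Along the parallel at 52.8°, map distances are exaggerated by k = sec 52.8° = 1.654.
True distance = 2830 / 1.654 = 2830 × cos 52.8° ≈ 1710 km.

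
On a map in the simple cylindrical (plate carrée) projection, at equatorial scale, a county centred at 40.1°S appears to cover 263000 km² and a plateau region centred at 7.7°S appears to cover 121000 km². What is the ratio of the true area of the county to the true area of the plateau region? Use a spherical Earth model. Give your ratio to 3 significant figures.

On the plate carrée, areal scale = h·k = 1 × sec φ, so true area = apparent × cos φ.
True area of county: 263000 × cos(40.1°) = 263000 × 0.7649 = 201200 km².
True area of plateau region: 121000 × cos(7.7°) = 121000 × 0.9910 = 119900 km².
Ratio = 201200 / 119900 ≈ 1.68.

1.68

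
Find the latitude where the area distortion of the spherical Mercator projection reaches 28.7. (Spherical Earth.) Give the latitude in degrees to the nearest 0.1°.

79.2°

Mercator areal scale is sec²φ.
sec²φ = 28.7  ⇒  cos²φ = 0.03484  ⇒  cos φ = 0.1867.
φ = arccos(0.1867) ≈ 79.2°.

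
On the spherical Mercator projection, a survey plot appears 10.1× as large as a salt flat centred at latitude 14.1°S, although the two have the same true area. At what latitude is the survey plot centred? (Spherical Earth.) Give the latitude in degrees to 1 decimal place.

72.2°

On Mercator, (apparent₁)/(apparent₂) = sec²φ₁ / sec²φ₂ when true areas are equal.
cos²φ₂ / cos²φ₁ = 10.1  ⇒  cos φ₁ = cos 14.1° / √10.1 = 0.9699/3.178 = 0.3052.
φ₁ = arccos(0.3052) ≈ 72.2°.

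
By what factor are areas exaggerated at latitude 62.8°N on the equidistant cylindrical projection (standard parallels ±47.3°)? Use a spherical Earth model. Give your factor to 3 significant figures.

1.48

The equidistant cylindrical projection with φ₀ = 47.3° has h = 1 (meridians true) and k = cos φ₀ / cos φ along parallels.
Areal scale = h·k = 1 × cos φ₀ / cos φ; at 62.8°, h = 1.000, k = 1.484, so h·k = 1.484.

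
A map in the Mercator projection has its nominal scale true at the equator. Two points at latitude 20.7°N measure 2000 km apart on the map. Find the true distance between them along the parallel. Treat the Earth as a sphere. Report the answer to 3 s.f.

Mercator is conformal, so the point scale is isotropic: h = k = sec φ = 1/cos φ.
Along the parallel at 20.7°, map distances are exaggerated by k = sec 20.7° = 1.069.
True distance = 2000 / 1.069 = 2000 × cos 20.7° ≈ 1870 km.

1870 km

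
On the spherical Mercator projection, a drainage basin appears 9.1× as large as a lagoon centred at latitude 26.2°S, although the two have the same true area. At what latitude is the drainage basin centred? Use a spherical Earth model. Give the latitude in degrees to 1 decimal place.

72.7°

On Mercator, (apparent₁)/(apparent₂) = sec²φ₁ / sec²φ₂ when true areas are equal.
cos²φ₂ / cos²φ₁ = 9.1  ⇒  cos φ₁ = cos 26.2° / √9.1 = 0.8973/3.017 = 0.2974.
φ₁ = arccos(0.2974) ≈ 72.7°.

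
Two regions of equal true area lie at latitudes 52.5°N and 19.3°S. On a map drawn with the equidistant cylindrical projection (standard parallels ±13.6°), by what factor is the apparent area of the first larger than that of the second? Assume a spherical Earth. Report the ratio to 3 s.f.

1.55

With standard parallel φ₀ = 13.6°, the equirectangular projection gives x = Rλ cos φ₀, y = Rφ, so h = 1 and k = cos 13.6° / cos φ.
Areal scale at 52.5°: h·k = 1.000 × 1.597 = 1.597.
Areal scale at 19.3°: h·k = 1.000 × 1.030 = 1.030.
Ratio = 1.597/1.030 ≈ 1.55.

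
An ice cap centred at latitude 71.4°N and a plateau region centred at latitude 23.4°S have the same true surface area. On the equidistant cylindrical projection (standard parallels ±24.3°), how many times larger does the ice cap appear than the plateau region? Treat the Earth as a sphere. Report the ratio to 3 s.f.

2.88

The equidistant cylindrical projection with φ₀ = 24.3° has h = 1 (meridians true) and k = cos φ₀ / cos φ along parallels.
Areal scale at 71.4°: h·k = 1.000 × 2.857 = 2.857.
Areal scale at 23.4°: h·k = 1.000 × 0.9931 = 0.9931.
Ratio = 2.857/0.9931 ≈ 2.88.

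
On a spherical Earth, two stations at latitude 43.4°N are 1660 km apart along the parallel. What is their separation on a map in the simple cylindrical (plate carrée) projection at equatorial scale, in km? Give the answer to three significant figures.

Plate carrée maps x = Rλ, y = Rφ. The meridian scale is h = 1 and the parallel scale is k = 1/cos φ = sec φ.
Along the parallel, k = sec 43.4° = 1/0.7266 = 1.376.
Map distance = 1660 × 1.376 ≈ 2280 km.

2280 km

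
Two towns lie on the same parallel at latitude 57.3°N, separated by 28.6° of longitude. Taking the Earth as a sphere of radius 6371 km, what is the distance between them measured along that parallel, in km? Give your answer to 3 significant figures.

1720 km

Arc length along a parallel = R cos φ · Δλ (with Δλ in radians).
= 6371 × cos 57.3° × (28.6° × π/180) = 6371 × 0.5402 × 0.4992 ≈ 1720 km.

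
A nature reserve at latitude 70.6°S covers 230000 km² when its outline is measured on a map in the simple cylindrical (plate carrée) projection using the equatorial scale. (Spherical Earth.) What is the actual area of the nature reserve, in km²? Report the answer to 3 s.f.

76400 km²

In the plate carrée (x = Rλ, y = Rφ), meridians are true-scale (h = 1) and parallels are stretched by k = sec φ.
Areal scale = h·k = 1 × sec φ; at 70.6°, h = 1.000, k = 3.011, so h·k = 3.011.
True area = apparent / (areal scale) = 230000 / 3.011 ≈ 76400 km².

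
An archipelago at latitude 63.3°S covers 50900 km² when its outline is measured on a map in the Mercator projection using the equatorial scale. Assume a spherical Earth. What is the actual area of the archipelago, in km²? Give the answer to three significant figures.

10300 km²

The Mercator projection is conformal; its linear scale factor is the same in every direction and equals sec φ = 1/cos φ.
Areal scale = k² = sec²φ = 1/cos²(63.3°) = 1/0.4493² = 4.953.
True area = apparent / (areal scale) = 50900 / 4.953 ≈ 10300 km².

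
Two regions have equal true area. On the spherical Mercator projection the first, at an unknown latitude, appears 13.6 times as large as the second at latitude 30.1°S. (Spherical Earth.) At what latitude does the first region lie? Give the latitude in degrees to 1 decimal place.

76.4°

Mercator areal scale is sec²φ, so apparent-area ratio = sec²φ₁ / sec²φ₂ = cos²φ₂ / cos²φ₁.
cos²φ₂ / cos²φ₁ = 13.6  ⇒  cos φ₁ = cos 30.1° / √13.6 = 0.8652/3.688 = 0.2346.
φ₁ = arccos(0.2346) ≈ 76.4°.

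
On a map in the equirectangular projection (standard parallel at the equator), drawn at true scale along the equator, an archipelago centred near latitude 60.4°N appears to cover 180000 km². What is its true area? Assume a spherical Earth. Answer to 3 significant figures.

88900 km²

For the equirectangular projection with φ₀ = 0 (plate carrée), h = 1 along meridians and k = sec φ along parallels.
Areal scale = h·k = 1 × sec φ; at 60.4°, h = 1.000, k = 2.025, so h·k = 2.025.
True area = apparent / (areal scale) = 180000 / 2.025 ≈ 88900 km².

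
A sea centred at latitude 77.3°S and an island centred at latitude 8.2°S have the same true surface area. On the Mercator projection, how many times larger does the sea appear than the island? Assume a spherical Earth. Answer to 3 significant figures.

20.3

Mercator is conformal with k = sec φ, so areal scale = k² = sec²φ.
At 77.3°: sec²(77.3°) = 1/0.2198² = 20.69.
At 8.2°: sec²(8.2°) = 1/0.9898² = 1.021.
Ratio = 20.69/1.021 = cos²(8.2°)/cos²(77.3°) ≈ 20.3.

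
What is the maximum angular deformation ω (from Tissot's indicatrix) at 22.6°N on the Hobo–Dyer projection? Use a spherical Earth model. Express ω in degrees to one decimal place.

Hobo–Dyer is a cylindrical equal-area projection with standard parallels at ±37.5°. For cylindrical equal-area with standard parallel φ₀, h = cos φ / cos φ₀ and k = cos φ₀ / cos φ, so h·k = 1.
At 22.6°: h = 1.164, k = 0.8593; principal scales a = 1.164, b = 0.8593.
sin(ω/2) = (a − b)/(a + b) = 0.3043/2.023 = 0.1504, so ω = 2 arcsin(0.1504) ≈ 17.3°.

17.3°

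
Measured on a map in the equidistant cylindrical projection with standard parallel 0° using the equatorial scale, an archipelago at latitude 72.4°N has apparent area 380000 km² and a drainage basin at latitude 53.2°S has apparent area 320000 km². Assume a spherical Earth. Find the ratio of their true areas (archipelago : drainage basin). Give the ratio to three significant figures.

0.599

On the plate carrée, areal scale = h·k = 1 × sec φ, so true area = apparent × cos φ.
True area of archipelago: 380000 × cos(72.4°) = 380000 × 0.3024 = 114900 km².
True area of drainage basin: 320000 × cos(53.2°) = 320000 × 0.5990 = 191700 km².
Ratio = 114900 / 191700 ≈ 0.599.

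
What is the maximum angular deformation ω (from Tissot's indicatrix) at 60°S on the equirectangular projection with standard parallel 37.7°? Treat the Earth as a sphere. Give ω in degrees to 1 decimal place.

With standard parallel φ₀ = 37.7°, the equirectangular projection gives x = Rλ cos φ₀, y = Rφ, so h = 1 and k = cos 37.7° / cos φ.
At 60°: h = 1.000, k = 1.582; principal scales a = 1.582, b = 1.000.
sin(ω/2) = (a − b)/(a + b) = 0.5824/2.582 = 0.2255, so ω = 2 arcsin(0.2255) ≈ 26.1°.

26.1°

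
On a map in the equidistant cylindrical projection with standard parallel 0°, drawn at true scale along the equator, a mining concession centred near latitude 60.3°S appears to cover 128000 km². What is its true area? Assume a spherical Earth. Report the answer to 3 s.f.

In the plate carrée (x = Rλ, y = Rφ), meridians are true-scale (h = 1) and parallels are stretched by k = sec φ.
Areal scale = h·k = 1 × sec φ; at 60.3°, h = 1.000, k = 2.018, so h·k = 2.018.
True area = apparent / (areal scale) = 128000 / 2.018 ≈ 63400 km².

63400 km²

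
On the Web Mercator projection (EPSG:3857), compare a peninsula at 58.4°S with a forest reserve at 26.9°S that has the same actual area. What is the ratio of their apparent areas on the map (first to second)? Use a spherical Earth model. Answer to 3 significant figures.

Mercator is conformal with k = sec φ, so areal scale = k² = sec²φ.
At 58.4°: sec²(58.4°) = 1/0.5240² = 3.642.
At 26.9°: sec²(26.9°) = 1/0.8918² = 1.257.
Ratio = 3.642/1.257 = cos²(26.9°)/cos²(58.4°) ≈ 2.90.

2.90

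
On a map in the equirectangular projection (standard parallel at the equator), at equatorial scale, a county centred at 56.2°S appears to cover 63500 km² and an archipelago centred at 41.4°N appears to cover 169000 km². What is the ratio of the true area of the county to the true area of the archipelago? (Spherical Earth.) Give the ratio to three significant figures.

0.279

On the plate carrée, areal scale = h·k = 1 × sec φ, so true area = apparent × cos φ.
True area of county: 63500 × cos(56.2°) = 63500 × 0.5563 = 35320 km².
True area of archipelago: 169000 × cos(41.4°) = 169000 × 0.7501 = 126800 km².
Ratio = 35320 / 126800 ≈ 0.279.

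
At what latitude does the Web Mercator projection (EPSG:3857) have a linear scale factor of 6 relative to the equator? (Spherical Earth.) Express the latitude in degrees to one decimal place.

80.4°

Mercator scale is k = sec φ = 1/cos φ.
1/cos φ = 6  ⇒  cos φ = 0.1667  ⇒  φ = arccos(0.1667) ≈ 80.4°.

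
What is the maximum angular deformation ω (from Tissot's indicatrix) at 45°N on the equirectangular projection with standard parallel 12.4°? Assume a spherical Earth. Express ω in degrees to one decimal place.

In the equirectangular projection with standard parallel φ₀ = 12.4° (x = Rλ cos φ₀, y = Rφ), meridians are true-scale (h = 1) and the parallel scale is k = cos φ₀ / cos φ.
At 45°: h = 1.000, k = 1.381; principal scales a = 1.381, b = 1.000.
sin(ω/2) = (a − b)/(a + b) = 0.3812/2.381 = 0.1601, so ω = 2 arcsin(0.1601) ≈ 18.4°.

18.4°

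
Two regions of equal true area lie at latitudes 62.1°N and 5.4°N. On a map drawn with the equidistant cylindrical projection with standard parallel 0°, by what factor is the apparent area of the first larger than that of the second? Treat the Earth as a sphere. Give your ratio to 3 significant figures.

2.13

Plate carrée maps x = Rλ, y = Rφ. The meridian scale is h = 1 and the parallel scale is k = 1/cos φ = sec φ.
Areal scale at 62.1°: h·k = 1.000 × 2.137 = 2.137.
Areal scale at 5.4°: h·k = 1.000 × 1.004 = 1.004.
Ratio = 2.137/1.004 ≈ 2.13.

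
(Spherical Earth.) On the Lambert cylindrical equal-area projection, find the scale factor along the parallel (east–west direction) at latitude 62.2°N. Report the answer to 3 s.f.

The Lambert cylindrical equal-area projection is the cylindrical equal-area projection with its standard parallel at the equator (φ₀ = 0). A cylindrical equal-area projection with standard parallel φ₀ has meridian scale h = cos φ / cos φ₀ and parallel scale k = cos φ₀ / cos φ (so areas are preserved, h·k = 1).
k = cos 0° / cos 62.2° = 1.000/0.4664 = 2.144.

2.14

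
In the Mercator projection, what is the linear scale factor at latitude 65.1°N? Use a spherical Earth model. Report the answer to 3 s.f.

2.38

Mercator is conformal, so the point scale is isotropic: h = k = sec φ = 1/cos φ.
k = 1/cos 65.1° = 1/0.4210 = 2.375.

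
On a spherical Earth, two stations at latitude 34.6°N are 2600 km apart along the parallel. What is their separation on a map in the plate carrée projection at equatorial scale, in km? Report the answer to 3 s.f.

For the equirectangular projection with φ₀ = 0 (plate carrée), h = 1 along meridians and k = sec φ along parallels.
Along the parallel, k = sec 34.6° = 1/0.8231 = 1.215.
Map distance = 2600 × 1.215 ≈ 3160 km.

3160 km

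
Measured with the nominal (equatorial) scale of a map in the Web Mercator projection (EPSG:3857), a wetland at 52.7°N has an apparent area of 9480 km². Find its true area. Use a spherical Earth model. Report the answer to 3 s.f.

3480 km²

For Mercator, h = k = sec φ (a conformal cylindrical projection has a single point scale, 1/cos φ).
Areal scale = k² = sec²φ = 1/cos²(52.7°) = 1/0.6060² = 2.723.
True area = apparent / (areal scale) = 9480 / 2.723 ≈ 3480 km².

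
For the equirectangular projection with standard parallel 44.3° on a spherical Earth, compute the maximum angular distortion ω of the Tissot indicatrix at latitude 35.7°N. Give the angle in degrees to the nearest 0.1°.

With standard parallel φ₀ = 44.3°, the equirectangular projection gives x = Rλ cos φ₀, y = Rφ, so h = 1 and k = cos 44.3° / cos φ.
At 35.7°: h = 1.000, k = 0.8813; principal scales a = 1.000, b = 0.8813.
sin(ω/2) = (a − b)/(a + b) = 0.1187/1.881 = 0.06309, so ω = 2 arcsin(0.06309) ≈ 7.2°.

7.2°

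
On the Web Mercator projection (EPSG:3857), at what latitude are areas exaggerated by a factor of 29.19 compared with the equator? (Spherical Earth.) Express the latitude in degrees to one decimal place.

79.3°

Mercator areal scale is sec²φ.
sec²φ = 29.19  ⇒  cos²φ = 0.03426  ⇒  cos φ = 0.1851.
φ = arccos(0.1851) ≈ 79.3°.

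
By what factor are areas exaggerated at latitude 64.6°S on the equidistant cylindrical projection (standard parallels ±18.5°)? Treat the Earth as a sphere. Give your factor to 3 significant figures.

The equidistant cylindrical projection with φ₀ = 18.5° has h = 1 (meridians true) and k = cos φ₀ / cos φ along parallels.
Areal scale = h·k = 1 × cos φ₀ / cos φ; at 64.6°, h = 1.000, k = 2.211, so h·k = 2.211.

2.21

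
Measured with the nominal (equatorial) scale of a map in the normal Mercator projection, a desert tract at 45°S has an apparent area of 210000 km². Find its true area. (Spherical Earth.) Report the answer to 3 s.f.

105000 km²

For Mercator, h = k = sec φ (a conformal cylindrical projection has a single point scale, 1/cos φ).
Areal scale = k² = sec²φ = 1/cos²(45°) = 1/0.7071² = 2.000.
True area = apparent / (areal scale) = 210000 / 2.000 ≈ 105000 km².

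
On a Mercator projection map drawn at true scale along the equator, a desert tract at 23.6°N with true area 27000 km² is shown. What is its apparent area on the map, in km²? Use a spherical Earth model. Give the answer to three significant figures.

Mercator is conformal, so the point scale is isotropic: h = k = sec φ = 1/cos φ.
Areal scale = k² = sec²φ = 1/cos²(23.6°) = 1/0.9164² = 1.191.
Apparent area = 27000 × 1.191 ≈ 32200 km².

32200 km²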